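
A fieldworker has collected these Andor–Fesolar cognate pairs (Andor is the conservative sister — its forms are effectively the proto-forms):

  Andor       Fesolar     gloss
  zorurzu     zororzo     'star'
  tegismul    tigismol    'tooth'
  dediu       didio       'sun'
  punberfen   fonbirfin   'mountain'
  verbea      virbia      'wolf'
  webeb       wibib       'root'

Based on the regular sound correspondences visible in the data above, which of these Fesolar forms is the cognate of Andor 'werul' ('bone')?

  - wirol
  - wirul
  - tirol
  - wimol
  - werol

punberfen ~ fonbirfin, verbea ~ virbia — Andor e corresponds to Fesolar i after a consonant, before r.
tegismul ~ tigismol — Andor u corresponds to Fesolar o after a consonant, before a consonant other than r, m, n, p, b, f, v.
Applying these to Andor 'werul':
  werul → wirul   (e→i after a consonant, before r)
  wirul → wirol   (u→o after a consonant, before a consonant other than r, m, n, p, b, f, v)
So the Fesolar cognate is 'wirol'.

wirol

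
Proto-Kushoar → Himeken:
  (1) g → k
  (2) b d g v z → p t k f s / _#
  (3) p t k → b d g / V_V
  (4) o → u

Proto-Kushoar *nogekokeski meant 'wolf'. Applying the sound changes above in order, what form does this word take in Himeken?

nugegugeski

Himeken: start from *nogekokeski.
  rule 1 (unconditioned shift): nogekokeski → nokekokeski
  rule 2: no change — nokekokeski
  rule 3 (intervocalic voicing): nokekokeski → nogegogeski
  rule 4 (vowel merger): nogegogeski → nugegugeski
  ⇒ Himeken nugegugeski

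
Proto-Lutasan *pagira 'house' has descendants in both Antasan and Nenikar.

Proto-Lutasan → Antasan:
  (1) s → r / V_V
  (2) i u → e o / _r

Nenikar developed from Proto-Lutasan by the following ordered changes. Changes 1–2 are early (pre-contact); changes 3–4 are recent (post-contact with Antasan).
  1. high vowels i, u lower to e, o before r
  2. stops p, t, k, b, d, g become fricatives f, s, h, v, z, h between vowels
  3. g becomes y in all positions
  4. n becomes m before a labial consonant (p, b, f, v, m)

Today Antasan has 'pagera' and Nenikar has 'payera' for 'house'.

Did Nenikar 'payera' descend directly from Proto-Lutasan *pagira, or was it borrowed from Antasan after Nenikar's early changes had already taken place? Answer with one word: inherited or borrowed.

borrowed

If inherited, *pagira would pass through all of Nenikar's changes:
Nenikar: start from *pagira.
  rule 1 (pre-rhotic lowering): pagira → pagera
  rule 2 (intervocalic lenition): pagera → pahera
  rule 3: no change — pahera
  rule 4: no change — pahera
  ⇒ Nenikar pahera
If borrowed from Antasan 'pagera' after the early changes, it would undergo only the recent ones:
  rule 3 (unconditioned shift): pagera → payera
  rule 4 (nasal place assimilation): no change (payera)
  ⇒ as a loan: payera
Nenikar 'payera' matches the loan outcome 'payera', not the inherited 'pahera' — it skipped the early Nenikar changes, so it was borrowed from Antasan.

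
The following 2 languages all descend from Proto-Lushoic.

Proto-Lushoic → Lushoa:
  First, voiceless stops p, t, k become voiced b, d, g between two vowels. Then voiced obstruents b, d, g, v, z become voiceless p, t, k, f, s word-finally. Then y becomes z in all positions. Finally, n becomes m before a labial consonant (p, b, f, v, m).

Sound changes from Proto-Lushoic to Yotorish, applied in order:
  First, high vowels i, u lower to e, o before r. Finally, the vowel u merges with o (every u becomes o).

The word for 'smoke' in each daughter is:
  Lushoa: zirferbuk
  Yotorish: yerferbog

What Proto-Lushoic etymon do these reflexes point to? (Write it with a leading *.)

Position 2: Lushoa has i, Yotorish has e. Lushoa preserves i here (none of its changes turn any other segment into i), so the proto-segment is *i.
Position 9: Lushoa has k, Yotorish has g. Yotorish preserves g here (none of its changes turn any other segment into g), so the proto-segment is *g.
Position 8: Lushoa has u, Yotorish has o. Lushoa preserves u here (none of its changes turn any other segment into u), so the proto-segment is *u.
This points to *yirferbug. Verify forward in each daughter:
Lushoa: *yirferbug
  yirferbug (rule 1 does not apply)
  yirferbug → yirferbuk   [final devoicing]
  yirferbuk → zirferbuk   [unconditioned shift]
  zirferbuk (rule 4 does not apply)
  giving Lushoa zirferbuk.
Yotorish: start from *yirferbug.
  rule 1 (pre-rhotic lowering): yirferbug → yerferbug
  rule 2 (vowel merger): yerferbug → yerferbog
  ⇒ Yotorish yerferbog
No other proto-form is consistent with every reflex, so the reconstruction is *yirferbug.

*yirferbug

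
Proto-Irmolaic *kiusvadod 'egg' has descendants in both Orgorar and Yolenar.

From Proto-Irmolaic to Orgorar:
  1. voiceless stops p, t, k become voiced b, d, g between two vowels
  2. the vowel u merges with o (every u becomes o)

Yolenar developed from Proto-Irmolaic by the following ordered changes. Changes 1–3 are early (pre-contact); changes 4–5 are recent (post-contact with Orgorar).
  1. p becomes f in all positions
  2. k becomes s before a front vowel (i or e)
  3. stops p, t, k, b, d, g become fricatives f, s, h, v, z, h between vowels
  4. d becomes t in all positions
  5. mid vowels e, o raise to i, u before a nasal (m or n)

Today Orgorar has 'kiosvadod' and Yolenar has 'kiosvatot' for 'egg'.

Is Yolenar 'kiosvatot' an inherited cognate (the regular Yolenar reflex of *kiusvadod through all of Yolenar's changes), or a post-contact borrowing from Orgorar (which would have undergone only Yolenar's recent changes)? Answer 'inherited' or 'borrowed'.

borrowed

If inherited, *kiusvadod would pass through all of Yolenar's changes:
Yolenar: start from *kiusvadod.
  rule 1: no change — kiusvadod
  rule 2 (palatalisation): kiusvadod → siusvadod
  rule 3 (intervocalic lenition): siusvadod → siusvazod
  rule 4 (unconditioned shift): siusvazod → siusvazot
  rule 5: no change — siusvazot
  ⇒ Yolenar siusvazot
If borrowed from Orgorar 'kiosvadod' after the early changes, it would undergo only the recent ones:
  rule 4 (unconditioned shift): kiosvadod → kiosvatot
  rule 5 (pre-nasal raising): no change (kiosvatot)
  ⇒ as a loan: kiosvatot
Yolenar 'kiosvatot' matches the loan outcome 'kiosvatot', not the inherited 'siusvazot' — it skipped the early Yolenar changes, so it was borrowed from Orgorar.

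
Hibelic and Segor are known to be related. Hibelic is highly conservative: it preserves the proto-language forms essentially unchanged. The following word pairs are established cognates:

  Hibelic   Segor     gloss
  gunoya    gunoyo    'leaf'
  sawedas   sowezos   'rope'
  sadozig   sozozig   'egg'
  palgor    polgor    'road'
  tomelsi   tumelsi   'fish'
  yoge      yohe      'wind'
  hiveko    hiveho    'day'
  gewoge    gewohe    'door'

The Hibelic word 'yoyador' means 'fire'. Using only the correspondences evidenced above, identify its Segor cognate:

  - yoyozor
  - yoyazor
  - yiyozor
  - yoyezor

yoyozor

sawedas ~ sowezos, sadozig ~ sozozig — Hibelic a corresponds to Segor o after a consonant, before a consonant other than r, m, n, p, b, f, v.
sadozig ~ sozozig — Hibelic d corresponds to Segor z between vowels (before a back vowel).
Applying these to Hibelic 'yoyador':
  yoyador → yoyodor   (a→o after a consonant, before a consonant other than r, m, n, p, b, f, v)
  yoyodor → yoyozor   (d→z between vowels (before a back vowel))
So the Segor cognate is 'yoyozor'.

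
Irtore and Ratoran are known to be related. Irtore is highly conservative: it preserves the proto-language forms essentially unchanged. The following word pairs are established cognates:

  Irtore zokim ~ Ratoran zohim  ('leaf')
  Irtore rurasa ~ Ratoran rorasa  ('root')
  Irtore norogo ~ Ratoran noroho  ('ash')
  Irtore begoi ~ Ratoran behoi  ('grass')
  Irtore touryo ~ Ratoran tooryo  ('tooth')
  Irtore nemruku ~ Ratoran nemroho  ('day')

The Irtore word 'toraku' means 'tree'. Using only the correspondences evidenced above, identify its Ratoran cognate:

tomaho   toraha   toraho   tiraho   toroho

toraho

nemruku ~ nemroho — Irtore k corresponds to Ratoran h between vowels (before a back vowel).
nemruku ~ nemroho — Irtore u corresponds to Ratoran o word-finally.
Applying these to Irtore 'toraku':
  toraku → torahu   (k→h between vowels (before a back vowel))
  torahu → toraho   (u→o word-finally)
So the Ratoran cognate is 'toraho'.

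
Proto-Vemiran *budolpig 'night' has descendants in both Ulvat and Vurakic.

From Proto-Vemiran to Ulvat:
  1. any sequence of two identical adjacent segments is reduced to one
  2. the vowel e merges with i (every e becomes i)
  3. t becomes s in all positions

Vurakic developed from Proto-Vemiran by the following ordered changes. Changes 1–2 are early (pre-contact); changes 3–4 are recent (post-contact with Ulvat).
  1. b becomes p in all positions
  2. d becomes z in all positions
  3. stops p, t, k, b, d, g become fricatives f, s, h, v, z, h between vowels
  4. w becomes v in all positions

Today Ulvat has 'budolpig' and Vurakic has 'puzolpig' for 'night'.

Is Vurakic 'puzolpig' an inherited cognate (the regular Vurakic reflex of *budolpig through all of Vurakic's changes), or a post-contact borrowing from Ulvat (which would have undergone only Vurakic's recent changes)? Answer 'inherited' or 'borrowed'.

If inherited, *budolpig would pass through all of Vurakic's changes:
Vurakic: start from *budolpig.
  rule 1 (unconditioned shift): budolpig → pudolpig
  rule 2 (unconditioned shift): pudolpig → puzolpig
  rule 3: no change — puzolpig
  rule 4: no change — puzolpig
  ⇒ Vurakic puzolpig
If borrowed from Ulvat 'budolpig' after the early changes, it would undergo only the recent ones:
  rule 3 (intervocalic lenition): budolpig → buzolpig
  rule 4 (unconditioned shift): no change (buzolpig)
  ⇒ as a loan: buzolpig
Vurakic 'puzolpig' matches the inherited outcome exactly, so it is an inherited cognate, not a loan.

inherited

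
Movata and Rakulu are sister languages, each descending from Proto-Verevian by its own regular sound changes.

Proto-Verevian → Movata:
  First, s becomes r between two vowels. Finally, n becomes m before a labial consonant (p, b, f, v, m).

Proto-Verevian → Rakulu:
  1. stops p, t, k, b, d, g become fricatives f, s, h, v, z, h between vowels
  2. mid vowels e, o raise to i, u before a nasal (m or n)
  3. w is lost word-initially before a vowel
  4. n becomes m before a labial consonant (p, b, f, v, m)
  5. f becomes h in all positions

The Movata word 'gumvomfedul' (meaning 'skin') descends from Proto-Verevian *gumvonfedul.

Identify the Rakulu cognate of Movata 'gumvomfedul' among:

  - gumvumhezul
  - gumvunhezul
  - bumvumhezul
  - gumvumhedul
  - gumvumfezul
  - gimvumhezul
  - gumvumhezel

gumvumhezul

Rakulu: *gumvonfedul > gumvonfezul > gumvunfezul > gumvumfezul > gumvumhezul  (by intervocalic lenition, pre-nasal raising, nasal place assimilation, unconditioned shift)
Among the options, 'gumvumhezul' alone shows every Rakulu change applied in order.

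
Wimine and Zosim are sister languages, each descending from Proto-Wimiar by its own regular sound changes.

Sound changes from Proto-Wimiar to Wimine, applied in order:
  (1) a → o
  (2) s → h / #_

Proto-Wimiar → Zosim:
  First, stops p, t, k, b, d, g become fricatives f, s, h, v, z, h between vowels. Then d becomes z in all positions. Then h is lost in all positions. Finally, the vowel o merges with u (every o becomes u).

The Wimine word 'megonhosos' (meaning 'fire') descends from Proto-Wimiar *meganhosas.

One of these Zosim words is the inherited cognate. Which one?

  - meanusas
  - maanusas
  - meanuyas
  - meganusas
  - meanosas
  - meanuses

Zosim: *meganhosas > mehanhosas > meanosas > meanusas  (by intervocalic lenition, h-loss, vowel merger)
Only 'meanusas' matches the regular Zosim development of *meganhosas.

meanusas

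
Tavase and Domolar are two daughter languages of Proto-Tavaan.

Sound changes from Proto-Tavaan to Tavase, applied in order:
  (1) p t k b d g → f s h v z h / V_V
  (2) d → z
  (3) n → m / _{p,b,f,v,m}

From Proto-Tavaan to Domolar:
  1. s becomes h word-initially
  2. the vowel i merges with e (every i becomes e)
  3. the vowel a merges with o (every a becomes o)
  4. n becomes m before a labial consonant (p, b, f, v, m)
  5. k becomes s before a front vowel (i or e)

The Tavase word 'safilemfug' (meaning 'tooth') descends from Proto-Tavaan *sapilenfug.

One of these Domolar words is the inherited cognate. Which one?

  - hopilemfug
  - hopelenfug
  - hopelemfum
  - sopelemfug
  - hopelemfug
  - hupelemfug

hopelemfug

Domolar: *sapilenfug
  sapilenfug → hapilenfug   [debuccalisation]
  hapilenfug → hapelenfug   [vowel merger]
  hapelenfug → hopelenfug   [vowel merger]
  hopelenfug → hopelemfug   [nasal place assimilation]
  hopelemfug (rule 5 does not apply)
  giving Domolar hopelemfug.
Among the options, 'hopelemfug' alone shows every Domolar change applied in order.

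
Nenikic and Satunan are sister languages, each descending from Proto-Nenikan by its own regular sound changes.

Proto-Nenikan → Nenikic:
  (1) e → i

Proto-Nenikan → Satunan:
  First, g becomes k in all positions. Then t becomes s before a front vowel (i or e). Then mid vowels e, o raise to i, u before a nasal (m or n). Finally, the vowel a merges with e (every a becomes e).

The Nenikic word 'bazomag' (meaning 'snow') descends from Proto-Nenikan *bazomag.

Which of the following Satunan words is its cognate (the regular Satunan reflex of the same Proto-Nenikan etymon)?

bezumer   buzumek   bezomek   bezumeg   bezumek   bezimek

Satunan: *bazomag
  bazomag → bazomak   [unconditioned shift]
  bazomak (rule 2 does not apply)
  bazomak → bazumak   [pre-nasal raising]
  bazumak → bezumek   [vowel merger]
  giving Satunan bezumek.

bezumek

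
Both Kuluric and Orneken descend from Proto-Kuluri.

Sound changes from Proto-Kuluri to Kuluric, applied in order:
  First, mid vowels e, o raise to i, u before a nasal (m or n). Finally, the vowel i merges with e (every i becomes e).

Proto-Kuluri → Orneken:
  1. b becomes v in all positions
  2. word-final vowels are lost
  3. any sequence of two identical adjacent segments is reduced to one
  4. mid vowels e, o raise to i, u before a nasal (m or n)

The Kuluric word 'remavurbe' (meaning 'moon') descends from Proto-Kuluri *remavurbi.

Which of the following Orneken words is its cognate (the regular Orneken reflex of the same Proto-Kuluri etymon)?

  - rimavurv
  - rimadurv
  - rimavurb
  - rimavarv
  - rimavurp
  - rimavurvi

Orneken: *remavurbi
  remavurbi → remavurvi   [unconditioned shift]
  remavurvi → remavurv   [apocope]
  remavurv (rule 3 does not apply)
  remavurv → rimavurv   [pre-nasal raising]
  giving Orneken rimavurv.

rimavurv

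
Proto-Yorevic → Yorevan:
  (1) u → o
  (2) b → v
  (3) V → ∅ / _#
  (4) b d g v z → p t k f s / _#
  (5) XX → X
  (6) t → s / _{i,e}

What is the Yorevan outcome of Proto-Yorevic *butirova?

vosirof

Yorevan: start from *butirova.
  rule 1 (vowel merger): butirova → botirova
  rule 2 (unconditioned shift): botirova → votirova
  rule 3 (apocope): votirova → votirov
  rule 4 (final devoicing): votirov → votirof
  rule 5: no change — votirof
  rule 6 (palatalisation): votirof → vosirof
  ⇒ Yorevan vosirof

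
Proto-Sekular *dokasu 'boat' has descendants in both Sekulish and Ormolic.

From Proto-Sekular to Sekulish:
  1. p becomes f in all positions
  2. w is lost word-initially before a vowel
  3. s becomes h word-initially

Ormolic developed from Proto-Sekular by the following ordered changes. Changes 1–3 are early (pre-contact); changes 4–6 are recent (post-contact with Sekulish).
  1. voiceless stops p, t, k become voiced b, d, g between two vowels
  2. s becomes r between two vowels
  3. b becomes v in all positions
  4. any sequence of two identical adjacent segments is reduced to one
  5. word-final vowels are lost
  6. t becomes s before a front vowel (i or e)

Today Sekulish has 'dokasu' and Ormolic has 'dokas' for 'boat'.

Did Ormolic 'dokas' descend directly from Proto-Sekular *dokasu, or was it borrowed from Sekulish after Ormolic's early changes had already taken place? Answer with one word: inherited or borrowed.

borrowed

If inherited, *dokasu would pass through all of Ormolic's changes:
Ormolic: *dokasu
  dokasu → dogasu   [intervocalic voicing]
  dogasu → dogaru   [rhotacism]
  dogaru (rule 3 does not apply)
  dogaru (rule 4 does not apply)
  dogaru → dogar   [apocope]
  dogar (rule 6 does not apply)
  giving Ormolic dogar.
If borrowed from Sekulish 'dokasu' after the early changes, it would undergo only the recent ones:
  rule 4 (degemination): no change (dokasu)
  rule 5 (apocope): dokasu → dokas
  rule 6 (palatalisation): no change (dokas)
  ⇒ as a loan: dokas
Ormolic 'dokas' matches the loan outcome 'dokas', not the inherited 'dogar' — it skipped the early Ormolic changes, so it was borrowed from Sekulish.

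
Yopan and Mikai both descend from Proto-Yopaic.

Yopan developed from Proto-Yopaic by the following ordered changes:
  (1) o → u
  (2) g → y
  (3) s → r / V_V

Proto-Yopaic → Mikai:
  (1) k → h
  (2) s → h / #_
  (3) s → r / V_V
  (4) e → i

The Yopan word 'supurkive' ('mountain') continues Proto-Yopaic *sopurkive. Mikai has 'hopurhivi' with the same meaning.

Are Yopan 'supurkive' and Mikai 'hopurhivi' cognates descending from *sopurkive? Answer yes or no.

Derive the expected Mikai reflex of *sopurkive:
Mikai: start from *sopurkive.
  rule 1 (unconditioned shift): sopurkive → sopurhive
  rule 2 (debuccalisation): sopurhive → hopurhive
  rule 3: no change — hopurhive
  rule 4 (vowel merger): hopurhive → hopurhivi
  ⇒ Mikai hopurhivi
Mikai 'hopurhivi' matches the regular reflex exactly, so the pair is cognate.

yes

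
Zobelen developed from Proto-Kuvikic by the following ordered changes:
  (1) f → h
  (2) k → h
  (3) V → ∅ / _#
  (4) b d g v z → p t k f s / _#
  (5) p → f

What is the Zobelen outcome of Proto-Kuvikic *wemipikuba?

wemifihuf

Zobelen: *wemipikuba
  wemipikuba (rule 1 does not apply)
  wemipikuba → wemipihuba   [unconditioned shift]
  wemipihuba → wemipihub   [apocope]
  wemipihub → wemipihup   [final devoicing]
  wemipihup → wemifihuf   [unconditioned shift]
  giving Zobelen wemifihuf.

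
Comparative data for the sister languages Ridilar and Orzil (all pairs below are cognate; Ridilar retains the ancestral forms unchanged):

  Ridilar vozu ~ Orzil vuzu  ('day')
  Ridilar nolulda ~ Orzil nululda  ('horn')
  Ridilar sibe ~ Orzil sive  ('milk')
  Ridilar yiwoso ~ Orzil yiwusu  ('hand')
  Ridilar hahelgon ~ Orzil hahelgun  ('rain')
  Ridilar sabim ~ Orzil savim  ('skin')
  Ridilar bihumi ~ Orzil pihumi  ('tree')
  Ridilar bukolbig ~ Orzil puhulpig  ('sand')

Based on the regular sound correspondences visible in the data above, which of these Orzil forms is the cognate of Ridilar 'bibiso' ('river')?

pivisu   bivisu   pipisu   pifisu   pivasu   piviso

pivisu

bihumi ~ pihumi — Ridilar b corresponds to Orzil p word-initially before a front vowel.
sabim ~ savim — Ridilar b corresponds to Orzil v between vowels (before a front vowel).
yiwoso ~ yiwusu — Ridilar o corresponds to Orzil u word-finally.
Applying these to Ridilar 'bibiso':
  bibiso → pibiso   (b→p word-initially before a front vowel)
  pibiso → piviso   (b→v between vowels (before a front vowel))
  piviso → pivisu   (o→u word-finally)
So the Orzil cognate is 'pivisu'.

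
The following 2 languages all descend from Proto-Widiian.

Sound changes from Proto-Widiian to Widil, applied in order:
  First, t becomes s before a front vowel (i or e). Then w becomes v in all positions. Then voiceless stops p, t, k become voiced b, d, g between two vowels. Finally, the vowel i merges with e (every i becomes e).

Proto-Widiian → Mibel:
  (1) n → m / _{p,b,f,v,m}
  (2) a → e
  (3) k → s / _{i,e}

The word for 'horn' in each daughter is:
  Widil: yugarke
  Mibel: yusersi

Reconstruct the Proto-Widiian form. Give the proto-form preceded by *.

Position 3: Widil has g, Mibel has s. Taking the neighbouring segments as reconstructed: Widil g could go back to *k or *g; Mibel s could go back to *k or *s — the one source consistent with every daughter is *k.
Position 7: Widil has e, Mibel has i. Mibel preserves i here (none of its changes turn any other segment into i), so the proto-segment is *i.
This points to *yukarki. Verify forward in each daughter:
Widil: *yukarki
  yukarki (rule 1 does not apply)
  yukarki (rule 2 does not apply)
  yukarki → yugarki   [intervocalic voicing]
  yugarki → yugarke   [vowel merger]
  giving Widil yugarke.
Mibel: start from *yukarki.
  rule 1: no change — yukarki
  rule 2 (vowel merger): yukarki → yukerki
  rule 3 (palatalisation): yukerki → yusersi
  ⇒ Mibel yusersi
*yukarki is the unique common source.

*yukarki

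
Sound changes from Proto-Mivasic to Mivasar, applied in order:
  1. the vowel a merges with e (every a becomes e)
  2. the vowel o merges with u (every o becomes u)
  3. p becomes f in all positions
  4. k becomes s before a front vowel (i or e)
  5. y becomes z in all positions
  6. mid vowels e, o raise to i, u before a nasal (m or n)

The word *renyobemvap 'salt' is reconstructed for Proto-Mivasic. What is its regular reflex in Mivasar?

Mivasar: *renyobemvap
  renyobemvap → renyobemvep   [vowel merger]
  renyobemvep → renyubemvep   [vowel merger]
  renyubemvep → renyubemvef   [unconditioned shift]
  renyubemvef (rule 4 does not apply)
  renyubemvef → renzubemvef   [unconditioned shift]
  renzubemvef → rinzubimvef   [pre-nasal raising]
  giving Mivasar rinzubimvef.

rinzubimvef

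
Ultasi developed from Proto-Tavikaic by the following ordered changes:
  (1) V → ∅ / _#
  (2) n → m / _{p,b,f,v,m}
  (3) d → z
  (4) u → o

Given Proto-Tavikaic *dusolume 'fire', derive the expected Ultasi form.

Ultasi: *dusolume
  dusolume → dusolum   [apocope]
  dusolum (rule 2 does not apply)
  dusolum → zusolum   [unconditioned shift]
  zusolum → zosolom   [vowel merger]
  giving Ultasi zosolom.

zosolom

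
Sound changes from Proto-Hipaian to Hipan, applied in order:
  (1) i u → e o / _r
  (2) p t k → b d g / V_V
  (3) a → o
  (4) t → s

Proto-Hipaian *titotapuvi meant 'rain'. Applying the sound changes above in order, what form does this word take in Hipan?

sidodobuvi

Hipan: *titotapuvi
  titotapuvi (rule 1 does not apply)
  titotapuvi → tidodabuvi   [intervocalic voicing]
  tidodabuvi → tidodobuvi   [vowel merger]
  tidodobuvi → sidodobuvi   [unconditioned shift]
  giving Hipan sidodobuvi.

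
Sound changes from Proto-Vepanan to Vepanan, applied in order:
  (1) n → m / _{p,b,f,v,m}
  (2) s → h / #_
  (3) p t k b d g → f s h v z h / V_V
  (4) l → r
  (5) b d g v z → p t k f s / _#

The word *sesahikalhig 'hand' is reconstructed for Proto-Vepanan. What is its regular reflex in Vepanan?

Vepanan: *sesahikalhig > hesahikalhig > hesahihalhig > hesahiharhig > hesahiharhik  (by debuccalisation, intervocalic lenition, unconditioned shift, final devoicing)

hesahiharhik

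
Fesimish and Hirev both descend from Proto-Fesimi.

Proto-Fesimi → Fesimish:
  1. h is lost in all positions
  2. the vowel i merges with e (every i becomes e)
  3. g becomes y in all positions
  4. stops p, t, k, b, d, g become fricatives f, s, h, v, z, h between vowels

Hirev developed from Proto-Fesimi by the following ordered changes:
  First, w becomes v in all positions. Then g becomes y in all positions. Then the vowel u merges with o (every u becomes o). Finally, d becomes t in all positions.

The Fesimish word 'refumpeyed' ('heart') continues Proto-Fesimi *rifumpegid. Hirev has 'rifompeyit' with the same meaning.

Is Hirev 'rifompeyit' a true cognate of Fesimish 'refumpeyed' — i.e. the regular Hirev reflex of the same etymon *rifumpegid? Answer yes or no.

yes

Derive the expected Hirev reflex of *rifumpegid:
Hirev: start from *rifumpegid.
  rule 1: no change — rifumpegid
  rule 2 (unconditioned shift): rifumpegid → rifumpeyid
  rule 3 (vowel merger): rifumpeyid → rifompeyid
  rule 4 (unconditioned shift): rifompeyid → rifompeyit
  ⇒ Hirev rifompeyit
Hirev 'rifompeyit' matches the regular reflex exactly, so the pair is cognate.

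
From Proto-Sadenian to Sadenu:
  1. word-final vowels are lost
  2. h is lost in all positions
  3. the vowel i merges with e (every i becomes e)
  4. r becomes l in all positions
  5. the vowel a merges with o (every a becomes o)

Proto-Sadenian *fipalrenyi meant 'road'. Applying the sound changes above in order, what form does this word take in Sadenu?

fepolleny

Sadenu: *fipalrenyi
  fipalrenyi → fipalreny   [apocope]
  fipalreny (rule 2 does not apply)
  fipalreny → fepalreny   [vowel merger]
  fepalreny → fepalleny   [unconditioned shift]
  fepalleny → fepolleny   [vowel merger]
  giving Sadenu fepolleny.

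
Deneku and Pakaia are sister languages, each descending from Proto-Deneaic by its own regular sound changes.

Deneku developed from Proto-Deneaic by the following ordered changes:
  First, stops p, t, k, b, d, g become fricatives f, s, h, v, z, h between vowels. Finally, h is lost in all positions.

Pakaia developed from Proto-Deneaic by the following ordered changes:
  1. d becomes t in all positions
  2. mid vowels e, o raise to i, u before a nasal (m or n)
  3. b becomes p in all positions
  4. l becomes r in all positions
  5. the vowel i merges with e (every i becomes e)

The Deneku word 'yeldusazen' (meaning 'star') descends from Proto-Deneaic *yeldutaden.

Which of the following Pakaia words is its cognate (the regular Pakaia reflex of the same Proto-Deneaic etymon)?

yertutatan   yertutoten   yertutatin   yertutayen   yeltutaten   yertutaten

Pakaia: *yeldutaden
  yeldutaden → yeltutaten   [unconditioned shift]
  yeltutaten → yeltutatin   [pre-nasal raising]
  yeltutatin (rule 3 does not apply)
  yeltutatin → yertutatin   [unconditioned shift]
  yertutatin → yertutaten   [vowel merger]
  giving Pakaia yertutaten.

yertutaten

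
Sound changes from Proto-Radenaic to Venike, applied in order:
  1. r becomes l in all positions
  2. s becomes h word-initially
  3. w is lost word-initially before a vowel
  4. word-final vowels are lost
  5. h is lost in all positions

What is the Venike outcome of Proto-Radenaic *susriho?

usli

Venike: *susriho
  susriho → susliho   [unconditioned shift]
  susliho → husliho   [debuccalisation]
  husliho (rule 3 does not apply)
  husliho → huslih   [apocope]
  huslih → usli   [h-loss]
  giving Venike usli.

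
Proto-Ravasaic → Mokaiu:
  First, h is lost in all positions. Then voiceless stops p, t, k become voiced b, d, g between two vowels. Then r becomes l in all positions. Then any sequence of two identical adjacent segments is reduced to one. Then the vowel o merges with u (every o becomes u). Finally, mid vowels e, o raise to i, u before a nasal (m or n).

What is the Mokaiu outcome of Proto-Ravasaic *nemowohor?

nimuwul

Mokaiu: start from *nemowohor.
  rule 1 (h-loss): nemowohor → nemowoor
  rule 2: no change — nemowoor
  rule 3 (unconditioned shift): nemowoor → nemowool
  rule 4 (degemination): nemowool → nemowol
  rule 5 (vowel merger): nemowol → nemuwul
  rule 6 (pre-nasal raising): nemuwul → nimuwul
  ⇒ Mokaiu nimuwul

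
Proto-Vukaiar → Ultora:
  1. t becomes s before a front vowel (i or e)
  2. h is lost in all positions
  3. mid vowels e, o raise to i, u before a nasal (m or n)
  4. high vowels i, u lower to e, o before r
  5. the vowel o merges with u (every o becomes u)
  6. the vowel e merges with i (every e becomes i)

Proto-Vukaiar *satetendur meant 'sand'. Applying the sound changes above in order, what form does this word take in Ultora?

sasisindur

Ultora: start from *satetendur.
  rule 1 (palatalisation): satetendur → sasesendur
  rule 2: no change — sasesendur
  rule 3 (pre-nasal raising): sasesendur → sasesindur
  rule 4 (pre-rhotic lowering): sasesindur → sasesindor
  rule 5 (vowel merger): sasesindor → sasesindur
  rule 6 (vowel merger): sasesindur → sasisindur
  ⇒ Ultora sasisindur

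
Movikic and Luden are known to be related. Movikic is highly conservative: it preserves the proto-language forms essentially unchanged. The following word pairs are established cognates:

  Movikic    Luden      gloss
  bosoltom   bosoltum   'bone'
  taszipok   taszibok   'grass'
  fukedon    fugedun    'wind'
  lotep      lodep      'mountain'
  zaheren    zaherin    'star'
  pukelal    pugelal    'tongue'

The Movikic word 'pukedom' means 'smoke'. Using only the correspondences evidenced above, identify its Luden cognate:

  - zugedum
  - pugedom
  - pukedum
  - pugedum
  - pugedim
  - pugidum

pugedum

fukedon ~ fugedun, pukelal ~ pugelal — Movikic k corresponds to Luden g between vowels (before a front vowel).
bosoltom ~ bosoltum — Movikic o corresponds to Luden u after a consonant, before a nasal.
Applying these to Movikic 'pukedom':
  pukedom → pugedom   (k→g between vowels (before a front vowel))
  pugedom → pugedum   (o→u after a consonant, before a nasal)
So the Luden cognate is 'pugedum'.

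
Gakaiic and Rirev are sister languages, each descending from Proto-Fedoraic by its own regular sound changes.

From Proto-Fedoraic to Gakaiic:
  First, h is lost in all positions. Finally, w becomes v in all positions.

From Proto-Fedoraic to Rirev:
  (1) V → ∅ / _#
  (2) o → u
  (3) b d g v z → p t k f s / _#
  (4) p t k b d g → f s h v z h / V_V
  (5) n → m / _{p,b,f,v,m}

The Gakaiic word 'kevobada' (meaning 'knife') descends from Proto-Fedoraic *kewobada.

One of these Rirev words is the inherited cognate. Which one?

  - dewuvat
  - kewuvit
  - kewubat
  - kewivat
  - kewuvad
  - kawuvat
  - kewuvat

kewuvat

Rirev: *kewobada > kewobad > kewubad > kewubat > kewuvat  (by apocope, vowel merger, final devoicing, intervocalic lenition)
Only 'kewuvat' matches the regular Rirev development of *kewobada.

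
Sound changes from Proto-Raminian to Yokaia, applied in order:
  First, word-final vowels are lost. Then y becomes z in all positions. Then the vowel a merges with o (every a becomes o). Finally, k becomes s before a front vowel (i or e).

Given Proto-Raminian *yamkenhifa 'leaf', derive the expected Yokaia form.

Yokaia: start from *yamkenhifa.
  rule 1 (apocope): yamkenhifa → yamkenhif
  rule 2 (unconditioned shift): yamkenhif → zamkenhif
  rule 3 (vowel merger): zamkenhif → zomkenhif
  rule 4 (palatalisation): zomkenhif → zomsenhif
  ⇒ Yokaia zomsenhif

zomsenhif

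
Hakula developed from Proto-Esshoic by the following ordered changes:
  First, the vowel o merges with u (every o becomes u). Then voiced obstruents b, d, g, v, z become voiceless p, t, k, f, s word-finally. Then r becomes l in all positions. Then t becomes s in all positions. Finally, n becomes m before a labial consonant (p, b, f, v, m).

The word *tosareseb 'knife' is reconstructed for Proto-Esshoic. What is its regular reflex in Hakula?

susalesep

Hakula: *tosareseb
  tosareseb → tusareseb   [vowel merger]
  tusareseb → tusaresep   [final devoicing]
  tusaresep → tusalesep   [unconditioned shift]
  tusalesep → susalesep   [unconditioned shift]
  susalesep (rule 5 does not apply)
  giving Hakula susalesep.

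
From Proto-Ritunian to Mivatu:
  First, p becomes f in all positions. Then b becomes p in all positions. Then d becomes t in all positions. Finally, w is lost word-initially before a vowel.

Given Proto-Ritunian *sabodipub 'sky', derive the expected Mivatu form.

sapotifup

Mivatu: *sabodipub
  sabodipub → sabodifub   [unconditioned shift]
  sabodifub → sapodifup   [unconditioned shift]
  sapodifup → sapotifup   [unconditioned shift]
  sapotifup (rule 4 does not apply)
  giving Mivatu sapotifup.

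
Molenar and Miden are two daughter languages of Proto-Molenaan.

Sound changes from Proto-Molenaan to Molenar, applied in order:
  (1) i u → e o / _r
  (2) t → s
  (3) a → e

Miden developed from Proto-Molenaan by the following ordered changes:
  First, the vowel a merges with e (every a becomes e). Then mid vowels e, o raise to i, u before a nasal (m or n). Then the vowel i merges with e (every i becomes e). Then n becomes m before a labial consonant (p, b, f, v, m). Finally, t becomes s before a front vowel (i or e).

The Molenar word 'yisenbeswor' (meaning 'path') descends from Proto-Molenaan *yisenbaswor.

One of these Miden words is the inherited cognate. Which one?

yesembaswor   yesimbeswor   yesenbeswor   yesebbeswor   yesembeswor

yesembeswor

Miden: *yisenbaswor
  yisenbaswor → yisenbeswor   [vowel merger]
  yisenbeswor → yisinbeswor   [pre-nasal raising]
  yisinbeswor → yesenbeswor   [vowel merger]
  yesenbeswor → yesembeswor   [nasal place assimilation]
  yesembeswor (rule 5 does not apply)
  giving Miden yesembeswor.
The other candidates each miss or misapply at least one Miden change.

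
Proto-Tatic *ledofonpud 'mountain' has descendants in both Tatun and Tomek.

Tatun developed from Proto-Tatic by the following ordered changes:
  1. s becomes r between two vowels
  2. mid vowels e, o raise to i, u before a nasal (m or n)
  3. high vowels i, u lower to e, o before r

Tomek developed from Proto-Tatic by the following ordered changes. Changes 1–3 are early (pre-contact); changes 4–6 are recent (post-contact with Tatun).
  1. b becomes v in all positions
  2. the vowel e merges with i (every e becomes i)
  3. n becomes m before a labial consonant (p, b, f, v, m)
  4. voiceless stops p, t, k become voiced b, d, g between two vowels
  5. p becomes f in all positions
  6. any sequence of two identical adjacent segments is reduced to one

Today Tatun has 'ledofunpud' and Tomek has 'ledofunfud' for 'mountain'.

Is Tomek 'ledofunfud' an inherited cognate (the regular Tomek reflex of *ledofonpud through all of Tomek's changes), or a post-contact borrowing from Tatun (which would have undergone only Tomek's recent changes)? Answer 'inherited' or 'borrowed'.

borrowed

If inherited, *ledofonpud would pass through all of Tomek's changes:
Tomek: start from *ledofonpud.
  rule 1: no change — ledofonpud
  rule 2 (vowel merger): ledofonpud → lidofonpud
  rule 3 (nasal place assimilation): lidofonpud → lidofompud
  rule 4: no change — lidofompud
  rule 5 (unconditioned shift): lidofompud → lidofomfud
  rule 6: no change — lidofomfud
  ⇒ Tomek lidofomfud
If borrowed from Tatun 'ledofunpud' after the early changes, it would undergo only the recent ones:
  rule 4 (intervocalic voicing): no change (ledofunpud)
  rule 5 (unconditioned shift): ledofunpud → ledofunfud
  rule 6 (degemination): no change (ledofunfud)
  ⇒ as a loan: ledofunfud
Tomek 'ledofunfud' matches the loan outcome 'ledofunfud', not the inherited 'lidofomfud' — it skipped the early Tomek changes, so it was borrowed from Tatun.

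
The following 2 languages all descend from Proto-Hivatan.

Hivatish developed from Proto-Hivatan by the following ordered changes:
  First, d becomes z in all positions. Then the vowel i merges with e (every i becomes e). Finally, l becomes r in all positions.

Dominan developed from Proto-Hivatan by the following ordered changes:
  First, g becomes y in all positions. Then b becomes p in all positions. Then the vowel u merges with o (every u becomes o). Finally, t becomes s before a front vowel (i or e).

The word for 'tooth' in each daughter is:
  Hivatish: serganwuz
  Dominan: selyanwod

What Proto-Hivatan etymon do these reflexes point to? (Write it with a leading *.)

*selganwud

Position 4: Hivatish has g, Dominan has y. Hivatish preserves g here (none of its changes turn any other segment into g), so the proto-segment is *g.
Position 9: Hivatish has z, Dominan has d. Dominan preserves d here (none of its changes turn any other segment into d), so the proto-segment is *d.
Position 3: Hivatish has r, Dominan has l. Dominan preserves l here (none of its changes turn any other segment into l), so the proto-segment is *l.
Verify the candidate proto-form against each daughter:
Hivatish: *selganwud
  selganwud → selganwuz   [unconditioned shift]
  selganwuz (rule 2 does not apply)
  selganwuz → serganwuz   [unconditioned shift]
  giving Hivatish serganwuz.
Dominan: *selganwud
  selganwud → selyanwud   [unconditioned shift]
  selyanwud (rule 2 does not apply)
  selyanwud → selyanwod   [vowel merger]
  selyanwod (rule 4 does not apply)
  giving Dominan selyanwod.
*selganwud is the unique common source.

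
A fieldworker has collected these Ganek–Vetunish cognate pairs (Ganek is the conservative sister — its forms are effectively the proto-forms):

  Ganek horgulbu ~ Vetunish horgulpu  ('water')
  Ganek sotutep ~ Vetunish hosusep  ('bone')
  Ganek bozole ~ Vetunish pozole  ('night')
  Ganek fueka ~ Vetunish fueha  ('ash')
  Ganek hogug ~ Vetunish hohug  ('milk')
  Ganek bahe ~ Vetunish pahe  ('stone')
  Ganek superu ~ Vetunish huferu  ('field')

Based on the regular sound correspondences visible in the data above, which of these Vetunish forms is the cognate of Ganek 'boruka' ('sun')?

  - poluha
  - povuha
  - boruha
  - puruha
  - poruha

bozole ~ pozole — Ganek b corresponds to Vetunish p word-initially before a back vowel.
fueka ~ fueha — Ganek k corresponds to Vetunish h between vowels (before a back vowel).
Applying these to Ganek 'boruka':
  boruka → poruka   (b→p word-initially before a back vowel)
  poruka → poruha   (k→h between vowels (before a back vowel))
So the Vetunish cognate is 'poruha'.

poruha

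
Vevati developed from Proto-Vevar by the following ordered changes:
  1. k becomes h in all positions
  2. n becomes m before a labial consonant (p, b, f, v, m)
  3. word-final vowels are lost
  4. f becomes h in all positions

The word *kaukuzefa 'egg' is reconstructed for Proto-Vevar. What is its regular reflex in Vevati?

hauhuzeh

Vevati: start from *kaukuzefa.
  rule 1 (unconditioned shift): kaukuzefa → hauhuzefa
  rule 2: no change — hauhuzefa
  rule 3 (apocope): hauhuzefa → hauhuzef
  rule 4 (unconditioned shift): hauhuzef → hauhuzeh
  ⇒ Vevati hauhuzeh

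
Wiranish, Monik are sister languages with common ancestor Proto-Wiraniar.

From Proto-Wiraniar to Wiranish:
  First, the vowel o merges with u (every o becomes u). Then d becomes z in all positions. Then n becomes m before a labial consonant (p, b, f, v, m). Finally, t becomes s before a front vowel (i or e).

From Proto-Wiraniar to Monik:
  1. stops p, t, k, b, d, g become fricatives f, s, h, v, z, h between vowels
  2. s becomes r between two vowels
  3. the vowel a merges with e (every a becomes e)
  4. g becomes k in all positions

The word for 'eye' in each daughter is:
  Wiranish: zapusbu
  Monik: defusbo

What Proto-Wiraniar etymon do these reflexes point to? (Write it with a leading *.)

*dapusbo

Position 7: Wiranish has u, Monik has o. Monik preserves o here (none of its changes turn any other segment into o), so the proto-segment is *o.
Position 2: Wiranish has a, Monik has e. Wiranish preserves a here (none of its changes turn any other segment into a), so the proto-segment is *a.
Position 3: Wiranish has p, Monik has f. Wiranish preserves p here (none of its changes turn any other segment into p), so the proto-segment is *p.
Continuing position by position gives *dapusbo; check it forward:
Wiranish: *dapusbo
  dapusbo → dapusbu   [vowel merger]
  dapusbu → zapusbu   [unconditioned shift]
  zapusbu (rule 3 does not apply)
  zapusbu (rule 4 does not apply)
  giving Wiranish zapusbu.
Monik: *dapusbo
  dapusbo → dafusbo   [intervocalic lenition]
  dafusbo (rule 2 does not apply)
  dafusbo → defusbo   [vowel merger]
  defusbo (rule 4 does not apply)
  giving Monik defusbo.
Only *dapusbo yields all of Wiranish zapusbu, Monik defusbo.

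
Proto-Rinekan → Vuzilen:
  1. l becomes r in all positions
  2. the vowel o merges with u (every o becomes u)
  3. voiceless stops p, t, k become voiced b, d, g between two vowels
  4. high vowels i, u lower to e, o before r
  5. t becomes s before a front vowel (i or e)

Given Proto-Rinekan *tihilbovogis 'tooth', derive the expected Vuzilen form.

Vuzilen: *tihilbovogis > tihirbovogis > tihirbuvugis > tiherbuvugis > siherbuvugis  (by unconditioned shift, vowel merger, pre-rhotic lowering, palatalisation)

siherbuvugis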